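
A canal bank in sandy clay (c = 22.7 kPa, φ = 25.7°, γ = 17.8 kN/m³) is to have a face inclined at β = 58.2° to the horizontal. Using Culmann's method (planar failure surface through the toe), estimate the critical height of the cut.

Culmann's analysis gives the critical failure plane at α_cr = (β + φ)/2 = (58.2 + 25.7)/2 = 42.0°, and the critical height
H_c = (4c/γ) · sinβ cosφ / [1 − cos(β − φ)]
    = (4·22.7/17.8) · sin58.2°·cos25.7° / [1 − cos(32.5°)]
    = 5.101 · 0.8499·0.9011 / [1 − 0.8434]
    = 5.101 · 0.7658 / 0.1566
    = 24.94 m

H_c = 24.94 m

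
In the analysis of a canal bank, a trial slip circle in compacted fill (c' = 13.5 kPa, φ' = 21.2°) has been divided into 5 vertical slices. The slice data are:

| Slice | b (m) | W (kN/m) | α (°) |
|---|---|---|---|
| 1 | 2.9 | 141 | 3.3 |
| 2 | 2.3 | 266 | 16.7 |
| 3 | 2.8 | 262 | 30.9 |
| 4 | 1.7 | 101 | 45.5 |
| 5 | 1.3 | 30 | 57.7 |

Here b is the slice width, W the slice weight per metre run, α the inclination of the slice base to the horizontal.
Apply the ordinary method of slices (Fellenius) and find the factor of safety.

FS = 1.44

Ordinary method of slices: FS = Σ[c'·Δl_i + (W_i cosα_i)·tanφ'] / Σ W_i sinα_i, with Δl_i = b_i / cosα_i.
Slice 1: Δl = 2.9/cos3.3° = 2.905 m; N'_1 = 141·cos3.3° = 140.8; c'Δl = 39.22; W sinα = 8.1
Slice 2: Δl = 2.3/cos16.7° = 2.401 m; N'_2 = 266·cos16.7° = 254.8; c'Δl = 32.42; W sinα = 76.4
Slice 3: Δl = 2.8/cos30.9° = 3.263 m; N'_3 = 262·cos30.9° = 224.8; c'Δl = 44.05; W sinα = 134.5
Slice 4: Δl = 1.7/cos45.5° = 2.425 m; N'_4 = 101·cos45.5° = 70.8; c'Δl = 32.74; W sinα = 72.0
Slice 5: Δl = 1.3/cos57.7° = 2.433 m; N'_5 = 30·cos57.7° = 16.0; c'Δl = 32.84; W sinα = 25.4
Σc'Δl = 181.3 kN/m; ΣN' = 707.2 kN/m; ΣW sinα = 316.5 kN/m
Resisting = 181.3 + 707.2·tan21.2° = 181.3 + 274.3 = 455.6 kN/m
FS = 455.6 / 316.5 = 1.439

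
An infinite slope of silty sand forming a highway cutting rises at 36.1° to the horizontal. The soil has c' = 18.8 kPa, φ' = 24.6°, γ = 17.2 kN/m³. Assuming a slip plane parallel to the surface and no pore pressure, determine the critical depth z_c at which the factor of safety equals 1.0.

Setting FS = 1.00 in FS = [c' + γz cos²β tanφ'] / [γz sinβ cosβ] and solving for z:
z = c' / [γ cosβ (FS·sinβ − cosβ·tanφ')]
  = 18.8 / [17.2·cos36.1°·(1.00·sin36.1° − cos36.1°·tan24.6°)]
  = 18.8 / [17.2·0.8080·(1.00·0.5892 − 0.8080·0.4578)]
  = 18.8 / 3.0473 = 6.169 m

z_c = 6.17 m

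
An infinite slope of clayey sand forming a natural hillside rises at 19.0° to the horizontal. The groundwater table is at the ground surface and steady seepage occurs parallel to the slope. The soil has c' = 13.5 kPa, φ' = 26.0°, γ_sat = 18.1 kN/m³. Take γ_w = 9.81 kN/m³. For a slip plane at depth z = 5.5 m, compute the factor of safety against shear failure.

With seepage parallel to the slope and the water table at the surface, the effective normal stress on the slip plane uses the buoyant unit weight γ' = γ_sat − γ_w while the driving shear stress uses γ_sat:
FS = [c' + γ' z cos²β tanφ'] / [γ_sat z sinβ cosβ]
γ' = 18.1 − 9.81 = 8.29 kN/m³
Numerator = 13.5 + 8.29·5.5·cos²19.0°·tan26.0° = 13.5 + 8.29·5.5·0.8940·0.4877 = 33.381 kPa
Denominator = 18.1·5.5·sin19.0°·cos19.0° = 18.1·5.5·0.3256·0.9455 = 30.645 kPa
FS = 33.381 / 30.645 = 1.089

FS = 1.09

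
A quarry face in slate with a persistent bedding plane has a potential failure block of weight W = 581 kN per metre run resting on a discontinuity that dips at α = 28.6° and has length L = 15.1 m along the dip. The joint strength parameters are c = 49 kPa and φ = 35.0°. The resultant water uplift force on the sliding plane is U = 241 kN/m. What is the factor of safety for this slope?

FS = 3.34

Resolving the block weight along and normal to the plane and applying the Mohr–Coulomb strength on the joint:
N' = W cosα − U = 581·cos28.6° − 241 = 269.1 kN/m
Driving force T = W sinα = 581·sin28.6° = 278.1 kN/m
Resisting force R = c·L + N'·tanφ = 49·15.1 + 269.1·tan35.0° = 739.9 + 188.4 = 928.3 kN/m
FS = R / T = 928.3 / 278.1 = 3.338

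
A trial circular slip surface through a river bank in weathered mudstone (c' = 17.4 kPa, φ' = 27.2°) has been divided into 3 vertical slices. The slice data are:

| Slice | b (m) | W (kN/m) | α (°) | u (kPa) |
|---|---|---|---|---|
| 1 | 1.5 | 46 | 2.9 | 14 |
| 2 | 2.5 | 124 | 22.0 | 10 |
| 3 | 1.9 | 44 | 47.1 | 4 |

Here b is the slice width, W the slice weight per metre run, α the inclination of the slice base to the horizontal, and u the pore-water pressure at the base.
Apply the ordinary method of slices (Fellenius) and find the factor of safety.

FS = 2.34

Ordinary method of slices: FS = Σ[c'·Δl_i + (W_i cosα_i − u_i·Δl_i)·tanφ'] / Σ W_i sinα_i, with Δl_i = b_i / cosα_i.
Slice 1: Δl = 1.5/cos2.9° = 1.502 m; N'_1 = 46·cos2.9° − 14·1.502 = 24.9; c'Δl = 26.13; W sinα = 2.3
Slice 2: Δl = 2.5/cos22.0° = 2.696 m; N'_2 = 124·cos22.0° − 10·2.696 = 88.0; c'Δl = 46.92; W sinα = 46.5
Slice 3: Δl = 1.9/cos47.1° = 2.791 m; N'_3 = 44·cos47.1° − 4·2.791 = 18.8; c'Δl = 48.57; W sinα = 32.2
Σc'Δl = 121.6 kN/m; ΣN' = 131.7 kN/m; ΣW sinα = 81.0 kN/m
Resisting = 121.6 + 131.7·tan27.2° = 121.6 + 67.7 = 189.3 kN/m
FS = 189.3 / 81.0 = 2.337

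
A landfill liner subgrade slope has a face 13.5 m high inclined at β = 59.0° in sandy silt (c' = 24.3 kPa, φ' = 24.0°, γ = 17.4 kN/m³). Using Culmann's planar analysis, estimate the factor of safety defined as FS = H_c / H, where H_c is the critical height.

FS = 1.79

H_c = (4c'/γ) · sinβ cosφ' / [1 − cos(β − φ')]
    = (4·24.3/17.4) · sin59.0°·cos24.0° / [1 − cos35.0°]
    = 5.586 · 0.7831 / 0.1808 = 24.19 m
FS = H_c / H = 24.19 / 13.5 = 1.792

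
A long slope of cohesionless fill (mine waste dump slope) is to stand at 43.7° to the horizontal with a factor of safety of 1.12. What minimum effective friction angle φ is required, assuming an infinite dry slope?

φ = 46.9°

FS = tanφ/tanβ ⇒ tanφ = FS · tanβ = 1.12 · tan43.7° = 1.0703
φ = arctan(1.0703) = 46.94°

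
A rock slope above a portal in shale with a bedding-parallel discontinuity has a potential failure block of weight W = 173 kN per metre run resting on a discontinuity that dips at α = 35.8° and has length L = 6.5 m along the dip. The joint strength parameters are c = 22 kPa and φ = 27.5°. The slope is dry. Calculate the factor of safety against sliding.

FS = 2.13

Resolving the block weight along and normal to the plane and applying the Mohr–Coulomb strength on the joint:
N' = W cosα = 173·cos35.8° = 140.3 kN/m
Driving force T = W sinα = 173·sin35.8° = 101.2 kN/m
Resisting force R = c·L + N'·tanφ = 22·6.5 + 140.3·tan27.5° = 143.0 + 73.0 = 216.0 kN/m
FS = R / T = 216.0 / 101.2 = 2.135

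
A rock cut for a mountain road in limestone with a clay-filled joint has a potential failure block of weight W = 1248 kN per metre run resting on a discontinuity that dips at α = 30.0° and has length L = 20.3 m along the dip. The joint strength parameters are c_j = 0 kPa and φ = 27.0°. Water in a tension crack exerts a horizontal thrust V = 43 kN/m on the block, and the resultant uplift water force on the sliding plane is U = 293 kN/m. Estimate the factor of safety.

Resolving the block weight along and normal to the plane and applying the Mohr–Coulomb strength on the joint:
N' = W cosα − U − V sinα = 1248·cos30.0° − 293 − 43·sin30.0° = 766.3 kN/m
Driving force T = W sinα + V cosα = 1248·sin30.0° + 43·cos30.0° = 661.2 kN/m
Resisting force R = c_j·L + N'·tanφ = 0·20.3 + 766.3·tan27.0° = 0.0 + 390.4 = 390.4 kN/m
FS = R / T = 390.4 / 661.2 = 0.590

FS = 0.59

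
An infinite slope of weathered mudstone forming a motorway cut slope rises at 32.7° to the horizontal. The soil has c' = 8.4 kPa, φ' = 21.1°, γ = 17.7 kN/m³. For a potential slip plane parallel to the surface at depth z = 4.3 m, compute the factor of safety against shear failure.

For an infinite slope with a slip plane parallel to the surface (no pore pressure): FS = [c' + γz cos²β tanφ'] / [γz sinβ cosβ].
γz = 17.7·4.3 = 76.11 kN/m²
Numerator = 8.4 + 76.11·cos²32.7°·tan21.1° = 8.4 + 76.11·0.7081·0.3859 = 29.197 kPa
Denominator = 76.11·sin32.7°·cos32.7° = 76.11·0.5402·0.8415 = 34.601 kPa
FS = 29.197 / 34.601 = 0.844

FS = 0.84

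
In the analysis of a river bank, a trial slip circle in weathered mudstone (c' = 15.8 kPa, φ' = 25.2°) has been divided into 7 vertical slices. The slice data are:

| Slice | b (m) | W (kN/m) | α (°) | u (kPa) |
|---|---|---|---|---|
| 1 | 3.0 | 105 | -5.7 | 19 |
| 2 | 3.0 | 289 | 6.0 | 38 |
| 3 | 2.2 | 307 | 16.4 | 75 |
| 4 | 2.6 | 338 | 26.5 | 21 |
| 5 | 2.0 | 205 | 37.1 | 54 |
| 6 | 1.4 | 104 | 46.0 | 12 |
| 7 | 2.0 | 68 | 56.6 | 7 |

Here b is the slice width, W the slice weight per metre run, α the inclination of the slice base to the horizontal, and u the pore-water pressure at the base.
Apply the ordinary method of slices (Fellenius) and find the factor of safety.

Ordinary method of slices: FS = Σ[c'·Δl_i + (W_i cosα_i − u_i·Δl_i)·tanφ'] / Σ W_i sinα_i, with Δl_i = b_i / cosα_i.
Slice 1: Δl = 3.0/cos(-5.7°) = 3.015 m; N'_1 = 105·cos(-5.7°) − 19·3.015 = 47.2; c'Δl = 47.64; W sinα = -10.4
Slice 2: Δl = 3.0/cos6.0° = 3.017 m; N'_2 = 289·cos6.0° − 38·3.017 = 172.8; c'Δl = 47.66; W sinα = 30.2
Slice 3: Δl = 2.2/cos16.4° = 2.293 m; N'_3 = 307·cos16.4° − 75·2.293 = 122.5; c'Δl = 36.23; W sinα = 86.7
Slice 4: Δl = 2.6/cos26.5° = 2.905 m; N'_4 = 338·cos26.5° − 21·2.905 = 241.5; c'Δl = 45.90; W sinα = 150.8
Slice 5: Δl = 2.0/cos37.1° = 2.508 m; N'_5 = 205·cos37.1° − 54·2.508 = 28.1; c'Δl = 39.62; W sinα = 123.7
Slice 6: Δl = 1.4/cos46.0° = 2.015 m; N'_6 = 104·cos46.0° − 12·2.015 = 48.1; c'Δl = 31.84; W sinα = 74.8
Slice 7: Δl = 2.0/cos56.6° = 3.633 m; N'_7 = 68·cos56.6° − 7·3.633 = 12.0; c'Δl = 57.40; W sinα = 56.8
Σc'Δl = 306.3 kN/m; ΣN' = 672.1 kN/m; ΣW sinα = 512.5 kN/m
Resisting = 306.3 + 672.1·tan25.2° = 306.3 + 316.3 = 622.6 kN/m
FS = 622.6 / 512.5 = 1.215

FS = 1.21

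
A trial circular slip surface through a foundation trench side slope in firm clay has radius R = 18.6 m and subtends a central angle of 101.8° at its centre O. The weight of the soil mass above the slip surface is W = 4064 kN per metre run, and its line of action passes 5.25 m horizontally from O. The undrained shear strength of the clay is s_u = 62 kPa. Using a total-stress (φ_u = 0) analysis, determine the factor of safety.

Taking moments about the centre O, the resisting moment is provided by the undrained shear strength acting along the arc:
Arc length L_a = R·θ = 18.6·(101.8°·π/180) = 18.6·1.7767 = 33.05 m
M_R = s_u·L_a·R = 62·33.05·18.6 = 38110.3 kN·m/m
M_D = W·d = 4064·5.25 = 21336.0 kN·m/m
FS = M_R / M_D = 38110.3 / 21336.0 = 1.786

FS = 1.79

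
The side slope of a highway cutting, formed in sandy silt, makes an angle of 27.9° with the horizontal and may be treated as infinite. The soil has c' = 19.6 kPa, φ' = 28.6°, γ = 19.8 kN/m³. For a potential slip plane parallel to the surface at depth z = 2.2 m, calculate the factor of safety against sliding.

FS = 2.12

For an infinite slope with a slip plane parallel to the surface (no pore pressure): FS = [c' + γz cos²β tanφ'] / [γz sinβ cosβ].
γz = 19.8·2.2 = 43.56 kN/m²
Numerator = 19.6 + 43.56·cos²27.9°·tan28.6° = 19.6 + 43.56·0.7810·0.5452 = 38.149 kPa
Denominator = 43.56·sin27.9°·cos27.9° = 43.56·0.4679·0.8838 = 18.014 kPa
FS = 38.149 / 18.014 = 2.118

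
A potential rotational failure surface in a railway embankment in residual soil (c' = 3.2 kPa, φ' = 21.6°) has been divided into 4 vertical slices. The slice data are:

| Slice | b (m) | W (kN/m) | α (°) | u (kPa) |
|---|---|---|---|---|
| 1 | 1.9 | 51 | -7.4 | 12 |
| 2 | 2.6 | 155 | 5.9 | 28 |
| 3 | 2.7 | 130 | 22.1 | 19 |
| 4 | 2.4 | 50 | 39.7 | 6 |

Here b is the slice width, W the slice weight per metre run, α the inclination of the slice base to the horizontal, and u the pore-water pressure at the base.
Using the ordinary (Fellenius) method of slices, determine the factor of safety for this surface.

FS = 1.22

Ordinary method of slices: FS = Σ[c'·Δl_i + (W_i cosα_i − u_i·Δl_i)·tanφ'] / Σ W_i sinα_i, with Δl_i = b_i / cosα_i.
Slice 1: Δl = 1.9/cos(-7.4°) = 1.916 m; N'_1 = 51·cos(-7.4°) − 12·1.916 = 27.6; c'Δl = 6.13; W sinα = -6.6
Slice 2: Δl = 2.6/cos5.9° = 2.614 m; N'_2 = 155·cos5.9° − 28·2.614 = 81.0; c'Δl = 8.36; W sinα = 15.9
Slice 3: Δl = 2.7/cos22.1° = 2.914 m; N'_3 = 130·cos22.1° − 19·2.914 = 65.1; c'Δl = 9.33; W sinα = 48.9
Slice 4: Δl = 2.4/cos39.7° = 3.119 m; N'_4 = 50·cos39.7° − 6·3.119 = 19.8; c'Δl = 9.98; W sinα = 31.9
Σc'Δl = 33.8 kN/m; ΣN' = 193.4 kN/m; ΣW sinα = 90.2 kN/m
Resisting = 33.8 + 193.4·tan21.6° = 33.8 + 76.6 = 110.4 kN/m
FS = 110.4 / 90.2 = 1.224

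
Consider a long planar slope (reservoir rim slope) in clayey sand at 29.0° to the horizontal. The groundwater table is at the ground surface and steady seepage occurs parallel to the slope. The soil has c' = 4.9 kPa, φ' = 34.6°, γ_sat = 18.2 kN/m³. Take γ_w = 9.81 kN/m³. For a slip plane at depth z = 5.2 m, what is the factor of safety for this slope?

FS = 0.70

With seepage parallel to the slope and the water table at the surface, the effective normal stress on the slip plane uses the buoyant unit weight γ' = γ_sat − γ_w while the driving shear stress uses γ_sat:
FS = [c' + γ' z cos²β tanφ'] / [γ_sat z sinβ cosβ]
γ' = 18.2 − 9.81 = 8.39 kN/m³
Numerator = 4.9 + 8.39·5.2·cos²29.0°·tan34.6° = 4.9 + 8.39·5.2·0.7650·0.6899 = 27.923 kPa
Denominator = 18.2·5.2·sin29.0°·cos29.0° = 18.2·5.2·0.4848·0.8746 = 40.130 kPa
FS = 27.923 / 40.130 = 0.696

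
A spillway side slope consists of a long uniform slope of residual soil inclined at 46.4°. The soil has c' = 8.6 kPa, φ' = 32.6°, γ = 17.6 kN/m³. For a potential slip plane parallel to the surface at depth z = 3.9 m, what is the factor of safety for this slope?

For an infinite slope with a slip plane parallel to the surface (no pore pressure): FS = [c' + γz cos²β tanφ'] / [γz sinβ cosβ].
γz = 17.6·3.9 = 68.64 kN/m²
Numerator = 8.6 + 68.64·cos²46.4°·tan32.6° = 8.6 + 68.64·0.4756·0.6395 = 29.476 kPa
Denominator = 68.64·sin46.4°·cos46.4° = 68.64·0.7242·0.6896 = 34.279 kPa
FS = 29.476 / 34.279 = 0.860

FS = 0.86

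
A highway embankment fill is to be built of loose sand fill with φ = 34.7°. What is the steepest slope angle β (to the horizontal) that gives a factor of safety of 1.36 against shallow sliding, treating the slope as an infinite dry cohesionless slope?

β = 27.0°

For an infinite dry cohesionless slope FS = tanφ/tanβ, so tanβ = tanφ / FS.
tanβ = tan34.7° / 1.36 = 0.6924 / 1.36 = 0.5091
β = arctan(0.5091) = 26.98°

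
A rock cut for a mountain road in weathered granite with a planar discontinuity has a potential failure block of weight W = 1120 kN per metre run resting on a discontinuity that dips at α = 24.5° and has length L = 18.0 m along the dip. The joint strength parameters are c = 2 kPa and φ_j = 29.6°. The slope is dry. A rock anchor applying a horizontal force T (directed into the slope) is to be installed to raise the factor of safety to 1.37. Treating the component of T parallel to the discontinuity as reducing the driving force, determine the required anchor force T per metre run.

T = 14 kN/m

Resolving forces along and normal to the sliding plane, with the horizontal anchor force T adding T·sinα to the effective normal force and T·cosα acting up the plane against the driving force:
FS = [cL + (W cosα + T sinα) tanφ_j] / [W sinα − T cosα]
Without the anchor: N' = 1019.2 kN/m, driving T_d = 464.5 kN/m, resisting R = 2·18.0 + 1019.2·tan29.6° = 615.0 kN/m, FS = 1.32.
Setting FS = 1.37 and solving for T:
1.37·(464.5 − T cos24.5°) = 615.0 + T sin24.5°·tan29.6°
T·(sin24.5°·tan29.6° + 1.37·cos24.5°) = 1.37·464.5 − 615.0
T·(0.4147·0.5681 + 1.37·0.9100) = 636.3 − 615.0 = 21.3
T·1.4822 = 21.3
T = 14.4 kN/m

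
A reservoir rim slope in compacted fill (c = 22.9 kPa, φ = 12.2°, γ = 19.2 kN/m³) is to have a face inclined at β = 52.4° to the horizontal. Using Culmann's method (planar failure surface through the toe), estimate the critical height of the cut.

H_c = 15.64 m

Culmann's analysis gives the critical failure plane at α_cr = (β + φ)/2 = (52.4 + 12.2)/2 = 32.3°, and the critical height
H_c = (4c/γ) · sinβ cosφ / [1 − cos(β − φ)]
    = (4·22.9/19.2) · sin52.4°·cos12.2° / [1 − cos(40.2°)]
    = 4.771 · 0.7923·0.9774 / [1 − 0.7638]
    = 4.771 · 0.7744 / 0.2362
    = 15.64 m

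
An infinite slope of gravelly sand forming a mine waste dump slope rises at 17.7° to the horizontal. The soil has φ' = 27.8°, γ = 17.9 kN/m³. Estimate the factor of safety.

FS = 1.65

For a dry cohesionless infinite slope the factor of safety is FS = tanφ' / tanβ.
FS = tan27.8° / tan17.7° = 0.5272 / 0.3191 = 1.652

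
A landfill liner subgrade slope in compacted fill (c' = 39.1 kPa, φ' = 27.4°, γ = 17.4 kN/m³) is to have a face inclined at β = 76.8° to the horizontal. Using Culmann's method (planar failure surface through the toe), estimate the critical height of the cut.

H_c = 22.25 m

Culmann's analysis gives the critical failure plane at α_cr = (β + φ')/2 = (76.8 + 27.4)/2 = 52.1°, and the critical height
H_c = (4c'/γ) · sinβ cosφ' / [1 − cos(β − φ')]
    = (4·39.1/17.4) · sin76.8°·cos27.4° / [1 − cos(49.4°)]
    = 8.989 · 0.9736·0.8878 / [1 − 0.6508]
    = 8.989 · 0.8644 / 0.3492
    = 22.25 m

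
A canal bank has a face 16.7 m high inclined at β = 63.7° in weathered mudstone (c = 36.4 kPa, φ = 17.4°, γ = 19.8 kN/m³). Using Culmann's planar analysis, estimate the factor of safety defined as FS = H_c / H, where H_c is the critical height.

H_c = (4c/γ) · sinβ cosφ / [1 − cos(β − φ)]
    = (4·36.4/19.8) · sin63.7°·cos17.4° / [1 − cos46.3°]
    = 7.354 · 0.8555 / 0.3091 = 20.35 m
FS = H_c / H = 20.35 / 16.7 = 1.219

FS = 1.22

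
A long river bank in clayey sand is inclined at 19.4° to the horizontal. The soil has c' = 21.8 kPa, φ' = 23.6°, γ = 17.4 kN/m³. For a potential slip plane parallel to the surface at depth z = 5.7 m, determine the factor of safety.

FS = 1.94

For an infinite slope with a slip plane parallel to the surface (no pore pressure): FS = [c' + γz cos²β tanφ'] / [γz sinβ cosβ].
γz = 17.4·5.7 = 99.18 kN/m²
Numerator = 21.8 + 99.18·cos²19.4°·tan23.6° = 21.8 + 99.18·0.8897·0.4369 = 60.350 kPa
Denominator = 99.18·sin19.4°·cos19.4° = 99.18·0.3322·0.9432 = 31.073 kPa
FS = 60.350 / 31.073 = 1.942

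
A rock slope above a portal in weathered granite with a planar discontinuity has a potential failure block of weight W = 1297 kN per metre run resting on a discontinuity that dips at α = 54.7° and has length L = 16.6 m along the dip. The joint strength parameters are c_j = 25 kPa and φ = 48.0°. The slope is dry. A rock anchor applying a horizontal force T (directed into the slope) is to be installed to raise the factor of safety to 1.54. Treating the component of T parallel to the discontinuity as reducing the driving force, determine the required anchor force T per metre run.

Resolving forces along and normal to the sliding plane, with the horizontal anchor force T adding T·sinα to the effective normal force and T·cosα acting up the plane against the driving force:
FS = [c_jL + (W cosα + T sinα) tanφ] / [W sinα − T cosα]
Without the anchor: N' = 749.5 kN/m, driving T_d = 1058.5 kN/m, resisting R = 25·16.6 + 749.5·tan48.0° = 1247.4 kN/m, FS = 1.18.
Setting FS = 1.54 and solving for T:
1.54·(1058.5 − T cos54.7°) = 1247.4 + T sin54.7°·tan48.0°
T·(sin54.7°·tan48.0° + 1.54·cos54.7°) = 1.54·1058.5 − 1247.4
T·(0.8161·1.1106 + 1.54·0.5779) = 1630.1 − 1247.4 = 382.8
T·1.7963 = 382.8
T = 213.1 kN/m

T = 213 kN/m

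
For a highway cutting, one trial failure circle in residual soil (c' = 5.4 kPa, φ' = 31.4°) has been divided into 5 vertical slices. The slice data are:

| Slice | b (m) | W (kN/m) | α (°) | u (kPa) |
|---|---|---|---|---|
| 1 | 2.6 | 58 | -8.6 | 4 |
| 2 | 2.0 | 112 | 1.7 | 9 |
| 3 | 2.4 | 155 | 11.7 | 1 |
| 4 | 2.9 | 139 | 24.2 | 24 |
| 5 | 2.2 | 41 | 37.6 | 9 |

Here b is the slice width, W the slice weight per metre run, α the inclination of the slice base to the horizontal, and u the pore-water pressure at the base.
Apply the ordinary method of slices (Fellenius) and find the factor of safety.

Ordinary method of slices: FS = Σ[c'·Δl_i + (W_i cosα_i − u_i·Δl_i)·tanφ'] / Σ W_i sinα_i, with Δl_i = b_i / cosα_i.
Slice 1: Δl = 2.6/cos(-8.6°) = 2.630 m; N'_1 = 58·cos(-8.6°) − 4·2.630 = 46.8; c'Δl = 14.20; W sinα = -8.7
Slice 2: Δl = 2.0/cos1.7° = 2.001 m; N'_2 = 112·cos1.7° − 9·2.001 = 93.9; c'Δl = 10.80; W sinα = 3.3
Slice 3: Δl = 2.4/cos11.7° = 2.451 m; N'_3 = 155·cos11.7° − 1·2.451 = 149.3; c'Δl = 13.23; W sinα = 31.4
Slice 4: Δl = 2.9/cos24.2° = 3.179 m; N'_4 = 139·cos24.2° − 24·3.179 = 50.5; c'Δl = 17.17; W sinα = 57.0
Slice 5: Δl = 2.2/cos37.6° = 2.777 m; N'_5 = 41·cos37.6° − 9·2.777 = 7.5; c'Δl = 14.99; W sinα = 25.0
Σc'Δl = 70.4 kN/m; ΣN' = 348.1 kN/m; ΣW sinα = 108.1 kN/m
Resisting = 70.4 + 348.1·tan31.4° = 70.4 + 212.5 = 282.9 kN/m
FS = 282.9 / 108.1 = 2.617

FS = 2.62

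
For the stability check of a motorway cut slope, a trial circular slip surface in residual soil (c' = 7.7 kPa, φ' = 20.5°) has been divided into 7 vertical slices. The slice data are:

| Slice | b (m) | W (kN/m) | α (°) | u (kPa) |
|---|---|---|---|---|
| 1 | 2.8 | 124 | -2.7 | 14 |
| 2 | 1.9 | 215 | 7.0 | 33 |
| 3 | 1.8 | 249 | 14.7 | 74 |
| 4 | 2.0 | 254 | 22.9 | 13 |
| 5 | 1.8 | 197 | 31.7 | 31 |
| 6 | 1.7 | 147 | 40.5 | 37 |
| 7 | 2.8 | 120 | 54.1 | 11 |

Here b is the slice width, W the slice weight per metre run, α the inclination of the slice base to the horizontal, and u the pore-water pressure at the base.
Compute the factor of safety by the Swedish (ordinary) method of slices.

FS = 0.83

Ordinary method of slices: FS = Σ[c'·Δl_i + (W_i cosα_i − u_i·Δl_i)·tanφ'] / Σ W_i sinα_i, with Δl_i = b_i / cosα_i.
Slice 1: Δl = 2.8/cos(-2.7°) = 2.803 m; N'_1 = 124·cos(-2.7°) − 14·2.803 = 84.6; c'Δl = 21.58; W sinα = -5.8
Slice 2: Δl = 1.9/cos7.0° = 1.914 m; N'_2 = 215·cos7.0° − 33·1.914 = 150.2; c'Δl = 14.74; W sinα = 26.2
Slice 3: Δl = 1.8/cos14.7° = 1.861 m; N'_3 = 249·cos14.7° − 74·1.861 = 103.1; c'Δl = 14.33; W sinα = 63.2
Slice 4: Δl = 2.0/cos22.9° = 2.171 m; N'_4 = 254·cos22.9° − 13·2.171 = 205.8; c'Δl = 16.72; W sinα = 98.8
Slice 5: Δl = 1.8/cos31.7° = 2.116 m; N'_5 = 197·cos31.7° − 31·2.116 = 102.0; c'Δl = 16.29; W sinα = 103.5
Slice 6: Δl = 1.7/cos40.5° = 2.236 m; N'_6 = 147·cos40.5° − 37·2.236 = 29.1; c'Δl = 17.21; W sinα = 95.5
Slice 7: Δl = 2.8/cos54.1° = 4.775 m; N'_7 = 120·cos54.1° − 11·4.775 = 17.8; c'Δl = 36.77; W sinα = 97.2
Σc'Δl = 137.6 kN/m; ΣN' = 692.7 kN/m; ΣW sinα = 478.6 kN/m
Resisting = 137.6 + 692.7·tan20.5° = 137.6 + 259.0 = 396.6 kN/m
FS = 396.6 / 478.6 = 0.829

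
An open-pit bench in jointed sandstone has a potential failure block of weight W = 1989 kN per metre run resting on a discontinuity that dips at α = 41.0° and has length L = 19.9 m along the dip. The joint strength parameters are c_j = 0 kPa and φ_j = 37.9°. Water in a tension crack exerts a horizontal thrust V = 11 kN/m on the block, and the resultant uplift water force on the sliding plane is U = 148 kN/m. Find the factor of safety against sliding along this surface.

Resolving the block weight along and normal to the plane and applying the Mohr–Coulomb strength on the joint:
N' = W cosα − U − V sinα = 1989·cos41.0° − 148 − 11·sin41.0° = 1345.9 kN/m
Driving force T = W sinα + V cosα = 1989·sin41.0° + 11·cos41.0° = 1313.2 kN/m
Resisting force R = c_j·L + N'·tanφ_j = 0·19.9 + 1345.9·tan37.9° = 0.0 + 1047.8 = 1047.8 kN/m
FS = R / T = 1047.8 / 1313.2 = 0.798

FS = 0.80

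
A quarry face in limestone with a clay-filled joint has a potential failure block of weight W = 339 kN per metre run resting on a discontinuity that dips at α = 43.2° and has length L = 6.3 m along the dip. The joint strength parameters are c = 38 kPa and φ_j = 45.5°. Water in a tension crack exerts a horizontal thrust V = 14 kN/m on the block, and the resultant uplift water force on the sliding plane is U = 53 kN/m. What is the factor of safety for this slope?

Resolving the block weight along and normal to the plane and applying the Mohr–Coulomb strength on the joint:
N' = W cosα − U − V sinα = 339·cos43.2° − 53 − 14·sin43.2° = 184.5 kN/m
Driving force T = W sinα + V cosα = 339·sin43.2° + 14·cos43.2° = 242.3 kN/m
Resisting force R = c·L + N'·tanφ_j = 38·6.3 + 184.5·tan45.5° = 239.4 + 187.8 = 427.2 kN/m
FS = R / T = 427.2 / 242.3 = 1.763

FS = 1.76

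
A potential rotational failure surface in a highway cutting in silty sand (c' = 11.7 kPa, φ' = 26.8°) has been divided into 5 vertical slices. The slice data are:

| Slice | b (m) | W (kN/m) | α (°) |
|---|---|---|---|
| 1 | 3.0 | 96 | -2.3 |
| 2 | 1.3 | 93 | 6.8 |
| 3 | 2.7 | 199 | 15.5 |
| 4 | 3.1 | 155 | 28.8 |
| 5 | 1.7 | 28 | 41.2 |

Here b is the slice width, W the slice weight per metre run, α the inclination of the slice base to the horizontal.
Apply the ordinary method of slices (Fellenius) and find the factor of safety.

Ordinary method of slices: FS = Σ[c'·Δl_i + (W_i cosα_i)·tanφ'] / Σ W_i sinα_i, with Δl_i = b_i / cosα_i.
Slice 1: Δl = 3.0/cos(-2.3°) = 3.002 m; N'_1 = 96·cos(-2.3°) = 95.9; c'Δl = 35.13; W sinα = -3.9
Slice 2: Δl = 1.3/cos6.8° = 1.309 m; N'_2 = 93·cos6.8° = 92.3; c'Δl = 15.32; W sinα = 11.0
Slice 3: Δl = 2.7/cos15.5° = 2.802 m; N'_3 = 199·cos15.5° = 191.8; c'Δl = 32.78; W sinα = 53.2
Slice 4: Δl = 3.1/cos28.8° = 3.538 m; N'_4 = 155·cos28.8° = 135.8; c'Δl = 41.39; W sinα = 74.7
Slice 5: Δl = 1.7/cos41.2° = 2.259 m; N'_5 = 28·cos41.2° = 21.1; c'Δl = 26.43; W sinα = 18.4
Σc'Δl = 151.1 kN/m; ΣN' = 536.9 kN/m; ΣW sinα = 153.5 kN/m
Resisting = 151.1 + 536.9·tan26.8° = 151.1 + 271.2 = 422.3 kN/m
FS = 422.3 / 153.5 = 2.752

FS = 2.75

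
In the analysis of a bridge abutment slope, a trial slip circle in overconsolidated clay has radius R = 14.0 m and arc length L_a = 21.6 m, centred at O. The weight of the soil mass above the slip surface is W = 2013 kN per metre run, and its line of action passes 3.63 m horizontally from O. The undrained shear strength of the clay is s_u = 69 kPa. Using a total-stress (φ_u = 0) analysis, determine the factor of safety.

Taking moments about the centre O, the resisting moment is provided by the undrained shear strength acting along the arc:
M_R = s_u·L_a·R = 69·21.60·14.0 = 20865.6 kN·m/m
M_D = W·d = 2013·3.63 = 7307.2 kN·m/m
FS = M_R / M_D = 20865.6 / 7307.2 = 2.855

FS = 2.86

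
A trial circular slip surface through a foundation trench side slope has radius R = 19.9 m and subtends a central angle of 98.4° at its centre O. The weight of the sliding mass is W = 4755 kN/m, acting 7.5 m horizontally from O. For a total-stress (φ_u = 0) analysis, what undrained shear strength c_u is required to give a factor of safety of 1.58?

FS = c_u·L_a·R / (W·d), so c_u = FS·W·d / (L_a·R).
Arc length L_a = R·θ = 19.9·(98.4°·π/180) = 19.9·1.7174 = 34.18 m
c_u = 1.58·4755·7.5 / (34.18·19.9) = 56346.8 / 680.11 = 82.85 kPa

c_u = 82.8 kPa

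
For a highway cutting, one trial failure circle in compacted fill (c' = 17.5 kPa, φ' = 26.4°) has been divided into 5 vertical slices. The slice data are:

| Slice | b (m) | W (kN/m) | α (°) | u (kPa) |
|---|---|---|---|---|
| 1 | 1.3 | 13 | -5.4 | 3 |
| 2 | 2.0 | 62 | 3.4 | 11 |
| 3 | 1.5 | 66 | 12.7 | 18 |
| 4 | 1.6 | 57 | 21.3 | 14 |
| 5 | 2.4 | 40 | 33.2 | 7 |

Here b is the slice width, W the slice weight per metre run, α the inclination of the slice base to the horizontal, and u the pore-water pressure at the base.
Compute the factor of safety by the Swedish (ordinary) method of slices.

FS = 3.84

Ordinary method of slices: FS = Σ[c'·Δl_i + (W_i cosα_i − u_i·Δl_i)·tanφ'] / Σ W_i sinα_i, with Δl_i = b_i / cosα_i.
Slice 1: Δl = 1.3/cos(-5.4°) = 1.306 m; N'_1 = 13·cos(-5.4°) − 3·1.306 = 9.0; c'Δl = 22.85; W sinα = -1.2
Slice 2: Δl = 2.0/cos3.4° = 2.004 m; N'_2 = 62·cos3.4° − 11·2.004 = 39.9; c'Δl = 35.06; W sinα = 3.7
Slice 3: Δl = 1.5/cos12.7° = 1.538 m; N'_3 = 66·cos12.7° − 18·1.538 = 36.7; c'Δl = 26.91; W sinα = 14.5
Slice 4: Δl = 1.6/cos21.3° = 1.717 m; N'_4 = 57·cos21.3° − 14·1.717 = 29.1; c'Δl = 30.05; W sinα = 20.7
Slice 5: Δl = 2.4/cos33.2° = 2.868 m; N'_5 = 40·cos33.2° − 7·2.868 = 13.4; c'Δl = 50.19; W sinα = 21.9
Σc'Δl = 165.1 kN/m; ΣN' = 128.0 kN/m; ΣW sinα = 59.6 kN/m
Resisting = 165.1 + 128.0·tan26.4° = 165.1 + 63.6 = 228.6 kN/m
FS = 228.6 / 59.6 = 3.838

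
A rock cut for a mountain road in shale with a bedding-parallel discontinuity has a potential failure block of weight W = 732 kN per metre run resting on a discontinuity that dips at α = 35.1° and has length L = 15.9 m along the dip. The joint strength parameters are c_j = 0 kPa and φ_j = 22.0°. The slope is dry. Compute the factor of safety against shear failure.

Resolving the block weight along and normal to the plane and applying the Mohr–Coulomb strength on the joint:
N' = W cosα = 732·cos35.1° = 598.9 kN/m
Driving force T = W sinα = 732·sin35.1° = 420.9 kN/m
Resisting force R = c_j·L + N'·tanφ_j = 0·15.9 + 598.9·tan22.0° = 0.0 + 242.0 = 242.0 kN/m
FS = R / T = 242.0 / 420.9 = 0.575

FS = 0.57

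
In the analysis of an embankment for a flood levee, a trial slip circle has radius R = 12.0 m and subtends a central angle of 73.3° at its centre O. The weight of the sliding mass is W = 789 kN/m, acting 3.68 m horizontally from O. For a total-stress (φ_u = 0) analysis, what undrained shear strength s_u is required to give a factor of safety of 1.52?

FS = s_u·L_a·R / (W·d), so s_u = FS·W·d / (L_a·R).
Arc length L_a = R·θ = 12.0·(73.3°·π/180) = 12.0·1.2793 = 15.35 m
s_u = 1.52·789·3.68 / (15.35·12.0) = 4413.4 / 184.22 = 23.96 kPa

s_u = 24.0 kPa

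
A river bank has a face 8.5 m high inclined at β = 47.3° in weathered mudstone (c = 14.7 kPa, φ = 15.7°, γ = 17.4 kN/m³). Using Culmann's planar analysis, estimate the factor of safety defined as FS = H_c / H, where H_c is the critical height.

H_c = (4c/γ) · sinβ cosφ / [1 − cos(β − φ)]
    = (4·14.7/17.4) · sin47.3°·cos15.7° / [1 − cos31.6°]
    = 3.379 · 0.7075 / 0.1483 = 16.12 m
FS = H_c / H = 16.12 / 8.5 = 1.897

FS = 1.90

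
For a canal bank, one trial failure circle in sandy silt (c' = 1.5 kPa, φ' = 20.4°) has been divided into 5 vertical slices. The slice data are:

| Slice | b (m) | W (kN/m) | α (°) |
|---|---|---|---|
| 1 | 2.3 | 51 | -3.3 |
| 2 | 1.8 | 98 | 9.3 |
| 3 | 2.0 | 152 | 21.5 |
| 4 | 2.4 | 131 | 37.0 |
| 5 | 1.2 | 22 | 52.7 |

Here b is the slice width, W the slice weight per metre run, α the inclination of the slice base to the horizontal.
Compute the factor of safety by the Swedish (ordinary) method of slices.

Ordinary method of slices: FS = Σ[c'·Δl_i + (W_i cosα_i)·tanφ'] / Σ W_i sinα_i, with Δl_i = b_i / cosα_i.
Slice 1: Δl = 2.3/cos(-3.3°) = 2.304 m; N'_1 = 51·cos(-3.3°) = 50.9; c'Δl = 3.46; W sinα = -2.9
Slice 2: Δl = 1.8/cos9.3° = 1.824 m; N'_2 = 98·cos9.3° = 96.7; c'Δl = 2.74; W sinα = 15.8
Slice 3: Δl = 2.0/cos21.5° = 2.150 m; N'_3 = 152·cos21.5° = 141.4; c'Δl = 3.22; W sinα = 55.7
Slice 4: Δl = 2.4/cos37.0° = 3.005 m; N'_4 = 131·cos37.0° = 104.6; c'Δl = 4.51; W sinα = 78.8
Slice 5: Δl = 1.2/cos52.7° = 1.980 m; N'_5 = 22·cos52.7° = 13.3; c'Δl = 2.97; W sinα = 17.5
Σc'Δl = 16.9 kN/m; ΣN' = 407.0 kN/m; ΣW sinα = 164.9 kN/m
Resisting = 16.9 + 407.0·tan20.4° = 16.9 + 151.4 = 168.3 kN/m
FS = 168.3 / 164.9 = 1.020

FS = 1.02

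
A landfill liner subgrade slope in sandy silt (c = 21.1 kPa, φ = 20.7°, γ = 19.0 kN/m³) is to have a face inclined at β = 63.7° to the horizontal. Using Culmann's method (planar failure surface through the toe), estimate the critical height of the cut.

H_c = 13.87 m

Culmann's analysis gives the critical failure plane at α_cr = (β + φ)/2 = (63.7 + 20.7)/2 = 42.2°, and the critical height
H_c = (4c/γ) · sinβ cosφ / [1 − cos(β − φ)]
    = (4·21.1/19.0) · sin63.7°·cos20.7° / [1 − cos(43.0°)]
    = 4.442 · 0.8965·0.9354 / [1 − 0.7314]
    = 4.442 · 0.8386 / 0.2686
    = 13.87 m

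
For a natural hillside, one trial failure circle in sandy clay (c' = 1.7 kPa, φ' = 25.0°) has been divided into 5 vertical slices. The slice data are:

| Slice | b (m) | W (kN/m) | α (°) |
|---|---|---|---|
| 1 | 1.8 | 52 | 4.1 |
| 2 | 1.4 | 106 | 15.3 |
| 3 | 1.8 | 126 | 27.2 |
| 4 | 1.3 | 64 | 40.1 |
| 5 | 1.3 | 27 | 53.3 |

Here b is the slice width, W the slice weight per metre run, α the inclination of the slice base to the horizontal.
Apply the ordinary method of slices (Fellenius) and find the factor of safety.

FS = 1.12

Ordinary method of slices: FS = Σ[c'·Δl_i + (W_i cosα_i)·tanφ'] / Σ W_i sinα_i, with Δl_i = b_i / cosα_i.
Slice 1: Δl = 1.8/cos4.1° = 1.805 m; N'_1 = 52·cos4.1° = 51.9; c'Δl = 3.07; W sinα = 3.7
Slice 2: Δl = 1.4/cos15.3° = 1.451 m; N'_2 = 106·cos15.3° = 102.2; c'Δl = 2.47; W sinα = 28.0
Slice 3: Δl = 1.8/cos27.2° = 2.024 m; N'_3 = 126·cos27.2° = 112.1; c'Δl = 3.44; W sinα = 57.6
Slice 4: Δl = 1.3/cos40.1° = 1.700 m; N'_4 = 64·cos40.1° = 49.0; c'Δl = 2.89; W sinα = 41.2
Slice 5: Δl = 1.3/cos53.3° = 2.175 m; N'_5 = 27·cos53.3° = 16.1; c'Δl = 3.70; W sinα = 21.6
Σc'Δl = 15.6 kN/m; ΣN' = 331.3 kN/m; ΣW sinα = 152.2 kN/m
Resisting = 15.6 + 331.3·tan25.0° = 15.6 + 154.5 = 170.0 kN/m
FS = 170.0 / 152.2 = 1.118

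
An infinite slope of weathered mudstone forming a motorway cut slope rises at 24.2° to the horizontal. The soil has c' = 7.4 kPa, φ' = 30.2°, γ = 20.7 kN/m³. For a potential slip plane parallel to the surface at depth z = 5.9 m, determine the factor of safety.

FS = 1.46

For an infinite slope with a slip plane parallel to the surface (no pore pressure): FS = [c' + γz cos²β tanφ'] / [γz sinβ cosβ].
γz = 20.7·5.9 = 122.13 kN/m²
Numerator = 7.4 + 122.13·cos²24.2°·tan30.2° = 7.4 + 122.13·0.8320·0.5820 = 66.537 kPa
Denominator = 122.13·sin24.2°·cos24.2° = 122.13·0.4099·0.9121 = 45.664 kPa
FS = 66.537 / 45.664 = 1.457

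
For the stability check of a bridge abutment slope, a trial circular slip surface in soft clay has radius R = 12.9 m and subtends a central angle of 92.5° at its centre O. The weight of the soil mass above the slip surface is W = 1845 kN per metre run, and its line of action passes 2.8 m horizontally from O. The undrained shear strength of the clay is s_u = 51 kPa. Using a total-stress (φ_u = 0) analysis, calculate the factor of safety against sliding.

Taking moments about the centre O, the resisting moment is provided by the undrained shear strength acting along the arc:
Arc length L_a = R·θ = 12.9·(92.5°·π/180) = 12.9·1.6144 = 20.83 m
M_R = s_u·L_a·R = 51·20.83·12.9 = 13701.5 kN·m/m
M_D = W·d = 1845·2.8 = 5166.0 kN·m/m
FS = M_R / M_D = 13701.5 / 5166.0 = 2.652

FS = 2.65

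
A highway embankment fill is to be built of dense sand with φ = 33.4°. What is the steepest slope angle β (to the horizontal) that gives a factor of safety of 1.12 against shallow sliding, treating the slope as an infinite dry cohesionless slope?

β = 30.5°

For an infinite dry cohesionless slope FS = tanφ/tanβ, so tanβ = tanφ / FS.
tanβ = tan33.4° / 1.12 = 0.6594 / 1.12 = 0.5887
β = arctan(0.5887) = 30.49°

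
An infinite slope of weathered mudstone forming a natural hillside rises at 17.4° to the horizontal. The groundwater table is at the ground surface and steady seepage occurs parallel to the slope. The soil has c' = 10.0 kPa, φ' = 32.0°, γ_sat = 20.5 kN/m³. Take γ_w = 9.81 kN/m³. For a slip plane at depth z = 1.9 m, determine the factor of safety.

With seepage parallel to the slope and the water table at the surface, the effective normal stress on the slip plane uses the buoyant unit weight γ' = γ_sat − γ_w while the driving shear stress uses γ_sat:
FS = [c' + γ' z cos²β tanφ'] / [γ_sat z sinβ cosβ]
γ' = 20.5 − 9.81 = 10.69 kN/m³
Numerator = 10.0 + 10.69·1.9·cos²17.4°·tan32.0° = 10.0 + 10.69·1.9·0.9106·0.6249 = 21.557 kPa
Denominator = 20.5·1.9·sin17.4°·cos17.4° = 20.5·1.9·0.2990·0.9542 = 11.115 kPa
FS = 21.557 / 11.115 = 1.939

FS = 1.94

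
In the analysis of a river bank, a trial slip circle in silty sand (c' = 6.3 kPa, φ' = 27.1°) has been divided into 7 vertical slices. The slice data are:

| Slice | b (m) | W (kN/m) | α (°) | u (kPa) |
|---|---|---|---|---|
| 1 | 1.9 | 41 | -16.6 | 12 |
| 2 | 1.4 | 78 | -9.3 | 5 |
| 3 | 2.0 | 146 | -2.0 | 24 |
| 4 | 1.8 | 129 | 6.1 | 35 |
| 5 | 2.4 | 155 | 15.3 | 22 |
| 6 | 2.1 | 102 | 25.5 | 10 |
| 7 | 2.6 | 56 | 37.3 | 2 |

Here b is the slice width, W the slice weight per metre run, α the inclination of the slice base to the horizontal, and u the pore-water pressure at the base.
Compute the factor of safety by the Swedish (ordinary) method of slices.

Ordinary method of slices: FS = Σ[c'·Δl_i + (W_i cosα_i − u_i·Δl_i)·tanφ'] / Σ W_i sinα_i, with Δl_i = b_i / cosα_i.
Slice 1: Δl = 1.9/cos(-16.6°) = 1.983 m; N'_1 = 41·cos(-16.6°) − 12·1.983 = 15.5; c'Δl = 12.49; W sinα = -11.7
Slice 2: Δl = 1.4/cos(-9.3°) = 1.419 m; N'_2 = 78·cos(-9.3°) − 5·1.419 = 69.9; c'Δl = 8.94; W sinα = -12.6
Slice 3: Δl = 2.0/cos(-2.0°) = 2.001 m; N'_3 = 146·cos(-2.0°) − 24·2.001 = 97.9; c'Δl = 12.61; W sinα = -5.1
Slice 4: Δl = 1.8/cos6.1° = 1.810 m; N'_4 = 129·cos6.1° − 35·1.810 = 64.9; c'Δl = 11.40; W sinα = 13.7
Slice 5: Δl = 2.4/cos15.3° = 2.488 m; N'_5 = 155·cos15.3° − 22·2.488 = 94.8; c'Δl = 15.68; W sinα = 40.9
Slice 6: Δl = 2.1/cos25.5° = 2.327 m; N'_6 = 102·cos25.5° − 10·2.327 = 68.8; c'Δl = 14.66; W sinα = 43.9
Slice 7: Δl = 2.6/cos37.3° = 3.268 m; N'_7 = 56·cos37.3° − 2·3.268 = 38.0; c'Δl = 20.59; W sinα = 33.9
Σc'Δl = 96.4 kN/m; ΣN' = 449.7 kN/m; ΣW sinα = 103.0 kN/m
Resisting = 96.4 + 449.7·tan27.1° = 96.4 + 230.1 = 326.5 kN/m
FS = 326.5 / 103.0 = 3.169

FS = 3.17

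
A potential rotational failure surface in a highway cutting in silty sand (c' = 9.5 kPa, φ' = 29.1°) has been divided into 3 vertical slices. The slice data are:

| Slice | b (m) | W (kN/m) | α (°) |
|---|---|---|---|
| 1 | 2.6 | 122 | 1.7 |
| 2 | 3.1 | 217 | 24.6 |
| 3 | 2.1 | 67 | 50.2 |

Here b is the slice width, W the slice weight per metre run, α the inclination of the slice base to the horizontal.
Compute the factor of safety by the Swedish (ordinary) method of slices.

FS = 1.99

Ordinary method of slices: FS = Σ[c'·Δl_i + (W_i cosα_i)·tanφ'] / Σ W_i sinα_i, with Δl_i = b_i / cosα_i.
Slice 1: Δl = 2.6/cos1.7° = 2.601 m; N'_1 = 122·cos1.7° = 121.9; c'Δl = 24.71; W sinα = 3.6
Slice 2: Δl = 3.1/cos24.6° = 3.409 m; N'_2 = 217·cos24.6° = 197.3; c'Δl = 32.39; W sinα = 90.3
Slice 3: Δl = 2.1/cos50.2° = 3.281 m; N'_3 = 67·cos50.2° = 42.9; c'Δl = 31.17; W sinα = 51.5
Σc'Δl = 88.3 kN/m; ΣN' = 362.1 kN/m; ΣW sinα = 145.4 kN/m
Resisting = 88.3 + 362.1·tan29.1° = 88.3 + 201.6 = 289.8 kN/m
FS = 289.8 / 145.4 = 1.993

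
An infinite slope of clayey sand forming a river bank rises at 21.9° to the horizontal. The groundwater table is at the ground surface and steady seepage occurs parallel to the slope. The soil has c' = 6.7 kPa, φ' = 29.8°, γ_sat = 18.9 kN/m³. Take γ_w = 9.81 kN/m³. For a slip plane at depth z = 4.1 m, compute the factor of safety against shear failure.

With seepage parallel to the slope and the water table at the surface, the effective normal stress on the slip plane uses the buoyant unit weight γ' = γ_sat − γ_w while the driving shear stress uses γ_sat:
FS = [c' + γ' z cos²β tanφ'] / [γ_sat z sinβ cosβ]
γ' = 18.9 − 9.81 = 9.09 kN/m³
Numerator = 6.7 + 9.09·4.1·cos²21.9°·tan29.8° = 6.7 + 9.09·4.1·0.8609·0.5727 = 25.075 kPa
Denominator = 18.9·4.1·sin21.9°·cos21.9° = 18.9·4.1·0.3730·0.9278 = 26.817 kPa
FS = 25.075 / 26.817 = 0.935

FS = 0.94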